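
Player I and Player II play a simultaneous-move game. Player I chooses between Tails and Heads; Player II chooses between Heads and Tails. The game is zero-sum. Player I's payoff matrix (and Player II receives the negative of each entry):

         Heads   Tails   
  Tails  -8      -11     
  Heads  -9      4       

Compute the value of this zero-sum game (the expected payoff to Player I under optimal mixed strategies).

v = -131/16

For Player I to be willing to mix, Player I must be indifferent between Tails and Heads, which pins down Player II's mix.
  Player I's payoff to Tails: q·(-8) + (1−q)·(-11) = 3q - 11
  Player I's payoff to Heads: q·(-9) + (1−q)·4 = -13q + 4
  3q - 11 = -13q + 4  ⇒  16q = 15  ⇒  q = 15/16.
The value is Player I's expected payoff against this mix (using Tails): (15/16)·(-8) + (1/16)·(-11) = -131/16.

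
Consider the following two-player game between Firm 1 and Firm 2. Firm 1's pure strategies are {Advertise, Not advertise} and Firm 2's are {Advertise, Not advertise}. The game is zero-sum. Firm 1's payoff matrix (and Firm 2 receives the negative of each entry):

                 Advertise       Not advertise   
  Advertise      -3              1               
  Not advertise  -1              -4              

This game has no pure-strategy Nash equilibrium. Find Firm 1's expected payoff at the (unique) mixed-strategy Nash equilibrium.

-13/7

For Firm 1 to be willing to mix, Firm 1 must be indifferent between Advertise and Not advertise, which pins down Firm 2's mix.
  Firm 1's payoff to Advertise: q·(-3) + (1−q)·1 = -4q + 1
  Firm 1's payoff to Not advertise: q·(-1) + (1−q)·(-4) = 3q - 4
  -4q + 1 = 3q - 4  ⇒  -7q = -5  ⇒  q = 5/7.
At equilibrium Firm 1 is indifferent across rows, so Firm 1's payoff equals the payoff from Advertise: (5/7)·(-3) + (2/7)·1 = -13/7.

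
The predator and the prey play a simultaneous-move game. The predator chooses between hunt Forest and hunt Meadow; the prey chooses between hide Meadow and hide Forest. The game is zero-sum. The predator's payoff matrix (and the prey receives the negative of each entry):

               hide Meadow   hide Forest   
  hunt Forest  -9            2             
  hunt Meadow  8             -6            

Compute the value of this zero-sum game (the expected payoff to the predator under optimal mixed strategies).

For the predator to be willing to mix, the predator must be indifferent between hunt Forest and hunt Meadow, which pins down the prey's mix.
  the predator's payoff to hunt Forest: q·(-9) + (1−q)·2 = -11q + 2
  the predator's payoff to hunt Meadow: q·8 + (1−q)·(-6) = 14q - 6
  -11q + 2 = 14q - 6  ⇒  -25q = -8  ⇒  q = 8/25.
The value is the predator's expected payoff against this mix (using hunt Forest): (8/25)·(-9) + (17/25)·2 = -38/25.

v = -38/25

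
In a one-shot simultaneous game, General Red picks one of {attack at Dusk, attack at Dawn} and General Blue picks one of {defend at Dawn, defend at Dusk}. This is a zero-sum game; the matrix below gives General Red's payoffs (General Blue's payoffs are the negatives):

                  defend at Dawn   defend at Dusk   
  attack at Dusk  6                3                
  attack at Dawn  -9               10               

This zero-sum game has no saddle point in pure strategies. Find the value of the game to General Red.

v = 87/22

General Red's indifference between attack at Dusk and attack at Dawn determines General Blue's mixing probability q:
  General Red's expected payoff from attack at Dusk: q·6 + (1−q)·3 = 3q + 3
  General Red's expected payoff from attack at Dawn: q·(-9) + (1−q)·10 = -19q + 10
  3q + 3 = -19q + 10  ⇒  22q = 7  ⇒  q = 7/22.
The value is General Red's expected payoff against this mix (using attack at Dusk): (7/22)·6 + (15/22)·3 = 87/22.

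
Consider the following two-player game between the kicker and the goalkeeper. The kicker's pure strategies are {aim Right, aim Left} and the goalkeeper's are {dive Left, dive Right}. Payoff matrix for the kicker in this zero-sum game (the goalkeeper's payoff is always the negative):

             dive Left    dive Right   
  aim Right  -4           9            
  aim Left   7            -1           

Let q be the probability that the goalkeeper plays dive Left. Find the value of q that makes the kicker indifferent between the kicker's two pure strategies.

For the kicker to be willing to mix, the kicker must be indifferent between aim Right and aim Left, which pins down the goalkeeper's mix.
  the kicker's expected payoff from aim Right: q·(-4) + (1−q)·9 = -13q + 9
  the kicker's expected payoff from aim Left: q·7 + (1−q)·(-1) = 8q - 1
  -13q + 9 = 8q - 1  ⇒  -21q = -10  ⇒  q = 10/21.

q = 10/21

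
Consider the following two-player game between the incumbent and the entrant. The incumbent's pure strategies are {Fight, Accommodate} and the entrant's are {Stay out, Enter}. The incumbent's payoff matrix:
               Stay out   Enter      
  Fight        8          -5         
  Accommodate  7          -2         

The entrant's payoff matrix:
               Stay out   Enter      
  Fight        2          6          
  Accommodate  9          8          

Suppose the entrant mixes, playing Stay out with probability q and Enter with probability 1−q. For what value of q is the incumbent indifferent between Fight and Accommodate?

The entrant's mix must leave the incumbent indifferent between Fight and Accommodate.
  the incumbent's payoff to Fight: q·8 + (1−q)·(-5) = 13q - 5
  the incumbent's payoff to Accommodate: q·7 + (1−q)·(-2) = 9q - 2
  13q - 5 = 9q - 2  ⇒  4q = 3  ⇒  q = 3/4.

q = 3/4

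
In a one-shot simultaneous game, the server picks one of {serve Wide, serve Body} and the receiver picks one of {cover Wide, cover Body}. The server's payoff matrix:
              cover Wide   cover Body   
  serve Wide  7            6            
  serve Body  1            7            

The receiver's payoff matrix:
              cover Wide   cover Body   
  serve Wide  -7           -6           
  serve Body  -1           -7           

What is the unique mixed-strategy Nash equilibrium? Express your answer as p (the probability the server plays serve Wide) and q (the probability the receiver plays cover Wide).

p = 6/7, q = 1/7

The receiver's indifference between cover Wide and cover Body determines the server's mixing probability p:
  the receiver's expected payoff from cover Wide: p·(-7) + (1−p)·(-1) = -6p - 1
  the receiver's expected payoff from cover Body: p·(-6) + (1−p)·(-7) = p - 7
  -6p - 1 = p - 7  ⇒  -7p = -6  ⇒  p = 6/7.
The receiver's mix must leave the server indifferent between serve Wide and serve Body.
  the server's payoff from serve Wide: q·7 + (1−q)·6 = q + 6
  the server's payoff from serve Body: q·1 + (1−q)·7 = -6q + 7
  q + 6 = -6q + 7  ⇒  7q = 1  ⇒  q = 1/7.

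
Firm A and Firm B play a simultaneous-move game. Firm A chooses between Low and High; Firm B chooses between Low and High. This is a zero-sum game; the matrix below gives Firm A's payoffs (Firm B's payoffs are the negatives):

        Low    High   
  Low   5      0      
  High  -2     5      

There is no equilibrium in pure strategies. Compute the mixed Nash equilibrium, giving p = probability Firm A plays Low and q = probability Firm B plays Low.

p = 7/12, q = 5/12

For Firm B to be willing to mix, Firm B must be indifferent between Low and High, which pins down Firm A's mix.
  Firm B's payoff from Low: p·(-5) + (1−p)·2 = -7p + 2
  Firm B's payoff from High: p·0 + (1−p)·(-5) = 5p - 5
  -7p + 2 = 5p - 5  ⇒  -12p = -7  ⇒  p = 7/12.
In a mixed equilibrium Firm A is indifferent between Low and High; this condition fixes q.
  Firm A's payoff to Low: q·5 + (1−q)·0 = 5q
  Firm A's payoff to High: q·(-2) + (1−q)·5 = -7q + 5
  5q = -7q + 5  ⇒  12q = 5  ⇒  q = 5/12.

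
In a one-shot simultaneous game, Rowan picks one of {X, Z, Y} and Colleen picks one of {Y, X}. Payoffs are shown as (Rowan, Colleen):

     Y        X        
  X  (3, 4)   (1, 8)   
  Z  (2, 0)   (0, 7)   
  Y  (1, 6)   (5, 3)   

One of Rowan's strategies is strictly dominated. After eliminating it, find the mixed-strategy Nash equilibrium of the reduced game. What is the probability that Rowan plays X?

p = 3/7

Rowan's strategy Z is strictly dominated by X: 3 > 2 and 1 > 0. Eliminate Z.
Rowan's mix must leave Colleen indifferent between Y and X.
  Colleen's expected payoff from Y: p·4 + (1−p)·6 = -2p + 6
  Colleen's expected payoff from X: p·8 + (1−p)·3 = 5p + 3
  -2p + 6 = 5p + 3  ⇒  -7p = -3  ⇒  p = 3/7.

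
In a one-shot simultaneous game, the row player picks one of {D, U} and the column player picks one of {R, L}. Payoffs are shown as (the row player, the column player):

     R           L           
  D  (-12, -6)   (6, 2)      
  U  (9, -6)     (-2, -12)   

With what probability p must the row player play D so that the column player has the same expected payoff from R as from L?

For the column player to be willing to mix, the column player must be indifferent between R and L, which pins down the row player's mix.
  the column player's expected payoff from R: p·(-6) + (1−p)·(-6) = -6
  the column player's expected payoff from L: p·2 + (1−p)·(-12) = 14p - 12
  -6 = 14p - 12  ⇒  -14p = -6  ⇒  p = 3/7.

p = 3/7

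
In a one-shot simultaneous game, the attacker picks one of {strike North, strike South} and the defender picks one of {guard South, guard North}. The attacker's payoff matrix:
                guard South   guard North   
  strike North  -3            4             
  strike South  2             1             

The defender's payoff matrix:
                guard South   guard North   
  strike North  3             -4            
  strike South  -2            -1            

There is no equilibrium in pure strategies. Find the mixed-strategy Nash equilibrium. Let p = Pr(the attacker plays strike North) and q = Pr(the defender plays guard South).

Set the defender's expected payoff from guard South equal to that from guard North:
  the defender's payoff from guard South: p·3 + (1−p)·(-2) = 5p - 2
  the defender's payoff from guard North: p·(-4) + (1−p)·(-1) = -3p - 1
  5p - 2 = -3p - 1  ⇒  8p = 1  ⇒  p = 1/8.
The attacker's indifference between strike North and strike South determines the defender's mixing probability q:
  the attacker's payoff to strike North: q·(-3) + (1−q)·4 = -7q + 4
  the attacker's payoff to strike South: q·2 + (1−q)·1 = q + 1
  -7q + 4 = q + 1  ⇒  -8q = -3  ⇒  q = 3/8.

p = 1/8, q = 3/8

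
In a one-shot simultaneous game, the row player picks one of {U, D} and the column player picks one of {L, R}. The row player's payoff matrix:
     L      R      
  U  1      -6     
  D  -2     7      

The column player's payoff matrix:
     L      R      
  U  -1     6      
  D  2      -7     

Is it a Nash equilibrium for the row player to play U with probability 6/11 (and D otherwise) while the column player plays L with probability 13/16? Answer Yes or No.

Given the row player's mix p = 6/11, the column player's payoff from L is 4/11 but from R is 1/11. The column player strictly prefers L, so the column player would not mix.
So the proposed profile is not a Nash equilibrium.

No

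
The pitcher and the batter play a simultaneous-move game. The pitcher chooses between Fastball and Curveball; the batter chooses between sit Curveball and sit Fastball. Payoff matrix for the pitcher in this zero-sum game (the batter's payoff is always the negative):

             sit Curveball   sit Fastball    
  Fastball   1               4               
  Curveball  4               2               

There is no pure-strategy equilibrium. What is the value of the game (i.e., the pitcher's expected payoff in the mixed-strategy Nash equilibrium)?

v = 14/5

The pitcher's indifference between Fastball and Curveball determines the batter's mixing probability q:
  the pitcher's payoff from Fastball: q·1 + (1−q)·4 = -3q + 4
  the pitcher's payoff from Curveball: q·4 + (1−q)·2 = 2q + 2
  -3q + 4 = 2q + 2  ⇒  -5q = -2  ⇒  q = 2/5.
The value is the pitcher's expected payoff against this mix (using Fastball): (2/5)·1 + (3/5)·4 = 14/5.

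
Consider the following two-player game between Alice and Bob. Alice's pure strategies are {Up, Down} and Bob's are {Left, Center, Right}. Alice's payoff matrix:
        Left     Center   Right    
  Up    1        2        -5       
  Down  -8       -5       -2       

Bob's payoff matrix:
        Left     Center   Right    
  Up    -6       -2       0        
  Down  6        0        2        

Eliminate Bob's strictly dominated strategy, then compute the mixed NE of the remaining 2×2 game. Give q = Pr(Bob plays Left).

Bob's strategy Center is strictly dominated by Right: 0 > -2 and 2 > 0. Eliminate Center.
Bob's mix must leave Alice indifferent between Up and Down.
  Alice's payoff to Up: q·1 + (1−q)·(-5) = 6q - 5
  Alice's payoff to Down: q·(-8) + (1−q)·(-2) = -6q - 2
  6q - 5 = -6q - 2  ⇒  12q = 3  ⇒  q = 1/4.

q = 1/4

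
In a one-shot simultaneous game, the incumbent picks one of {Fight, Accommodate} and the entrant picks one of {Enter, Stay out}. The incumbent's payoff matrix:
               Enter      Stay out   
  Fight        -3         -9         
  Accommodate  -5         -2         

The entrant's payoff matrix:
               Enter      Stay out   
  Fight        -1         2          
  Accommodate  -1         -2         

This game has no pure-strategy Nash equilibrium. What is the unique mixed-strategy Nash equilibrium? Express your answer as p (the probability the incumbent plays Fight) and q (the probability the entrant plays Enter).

For the entrant to be willing to mix, the entrant must be indifferent between Enter and Stay out, which pins down the incumbent's mix.
  the entrant's expected payoff from Enter: p·(-1) + (1−p)·(-1) = -1
  the entrant's expected payoff from Stay out: p·2 + (1−p)·(-2) = 4p - 2
  -1 = 4p - 2  ⇒  -4p = -1  ⇒  p = 1/4.
The entrant's mix must leave the incumbent indifferent between Fight and Accommodate.
  the incumbent's payoff to Fight: q·(-3) + (1−q)·(-9) = 6q - 9
  the incumbent's payoff to Accommodate: q·(-5) + (1−q)·(-2) = -3q - 2
  6q - 9 = -3q - 2  ⇒  9q = 7  ⇒  q = 7/9.

p = 1/4, q = 7/9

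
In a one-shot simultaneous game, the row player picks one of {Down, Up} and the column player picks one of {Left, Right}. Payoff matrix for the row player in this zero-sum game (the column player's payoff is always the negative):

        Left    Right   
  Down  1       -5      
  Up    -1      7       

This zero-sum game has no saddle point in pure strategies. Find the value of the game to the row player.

The row player's indifference between Down and Up determines the column player's mixing probability q:
  the row player's payoff from Down: q·1 + (1−q)·(-5) = 6q - 5
  the row player's payoff from Up: q·(-1) + (1−q)·7 = -8q + 7
  6q - 5 = -8q + 7  ⇒  14q = 12  ⇒  q = 6/7.
The value is the row player's expected payoff against this mix (using Down): (6/7)·1 + (1/7)·(-5) = 1/7.

v = 1/7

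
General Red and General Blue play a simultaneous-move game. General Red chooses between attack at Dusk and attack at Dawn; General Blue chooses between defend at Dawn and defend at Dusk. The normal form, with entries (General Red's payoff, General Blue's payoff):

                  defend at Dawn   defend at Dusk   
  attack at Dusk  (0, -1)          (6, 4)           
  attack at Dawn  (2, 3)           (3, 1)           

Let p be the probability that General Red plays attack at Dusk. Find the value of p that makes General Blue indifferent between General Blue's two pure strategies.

p = 2/7

General Blue's indifference between defend at Dawn and defend at Dusk determines General Red's mixing probability p:
  General Blue's payoff from defend at Dawn: p·(-1) + (1−p)·3 = -4p + 3
  General Blue's payoff from defend at Dusk: p·4 + (1−p)·1 = 3p + 1
  -4p + 3 = 3p + 1  ⇒  -7p = -2  ⇒  p = 2/7.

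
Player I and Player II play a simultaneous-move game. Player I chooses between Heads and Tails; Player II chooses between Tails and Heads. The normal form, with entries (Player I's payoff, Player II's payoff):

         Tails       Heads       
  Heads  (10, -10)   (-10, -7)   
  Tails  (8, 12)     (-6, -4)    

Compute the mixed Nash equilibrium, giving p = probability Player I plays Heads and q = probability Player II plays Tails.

p = 16/19, q = 2/3

Player II's indifference between Tails and Heads determines Player I's mixing probability p:
  Player II's expected payoff from Tails: p·(-10) + (1−p)·12 = -22p + 12
  Player II's expected payoff from Heads: p·(-7) + (1−p)·(-4) = -3p - 4
  -22p + 12 = -3p - 4  ⇒  -19p = -16  ⇒  p = 16/19.
For Player I to be willing to mix, Player I must be indifferent between Heads and Tails, which pins down Player II's mix.
  Player I's payoff to Heads: q·10 + (1−q)·(-10) = 20q - 10
  Player I's payoff to Tails: q·8 + (1−q)·(-6) = 14q - 6
  20q - 10 = 14q - 6  ⇒  6q = 4  ⇒  q = 2/3.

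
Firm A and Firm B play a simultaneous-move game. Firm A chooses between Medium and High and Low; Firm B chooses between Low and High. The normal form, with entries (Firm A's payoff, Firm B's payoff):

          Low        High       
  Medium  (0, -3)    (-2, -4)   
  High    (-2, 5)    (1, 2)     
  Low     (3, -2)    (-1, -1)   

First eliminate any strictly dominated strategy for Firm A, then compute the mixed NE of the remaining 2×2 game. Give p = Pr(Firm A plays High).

Firm A's strategy Medium is strictly dominated by Low: 3 > 0 and -1 > -2. Eliminate Medium.
For Firm B to be willing to mix, Firm B must be indifferent between Low and High, which pins down Firm A's mix.
  Firm B's payoff from Low: p·5 + (1−p)·(-2) = 7p - 2
  Firm B's payoff from High: p·2 + (1−p)·(-1) = 3p - 1
  7p - 2 = 3p - 1  ⇒  4p = 1  ⇒  p = 1/4.

p = 1/4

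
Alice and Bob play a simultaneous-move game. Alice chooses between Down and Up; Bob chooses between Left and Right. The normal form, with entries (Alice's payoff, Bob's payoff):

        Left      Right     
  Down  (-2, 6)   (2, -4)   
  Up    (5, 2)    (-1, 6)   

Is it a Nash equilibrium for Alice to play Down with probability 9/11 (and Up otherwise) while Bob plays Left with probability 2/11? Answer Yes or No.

Given Alice's mix p = 9/11, Bob's payoff from Left is 58/11 but from Right is -24/11. Bob strictly prefers Left, so Bob would not mix.
So the proposed profile is not a Nash equilibrium.

No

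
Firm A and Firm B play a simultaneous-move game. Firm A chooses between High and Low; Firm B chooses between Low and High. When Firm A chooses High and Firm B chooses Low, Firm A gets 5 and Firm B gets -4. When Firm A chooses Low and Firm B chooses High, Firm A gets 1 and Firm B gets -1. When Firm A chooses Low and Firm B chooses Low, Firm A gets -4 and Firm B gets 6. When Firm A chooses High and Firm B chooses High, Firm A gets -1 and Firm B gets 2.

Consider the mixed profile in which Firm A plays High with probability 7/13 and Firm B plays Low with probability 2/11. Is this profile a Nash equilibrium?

Check Firm B's indifference given Firm A's mix p = 7/13:
  payoff from Low = 8/13; payoff from High = 8/13 — equal.
Check Firm A's indifference given Firm B's mix q = 2/11:
  payoff from High = 1/11; payoff from Low = 1/11 — equal.
Both players are indifferent, so neither can profitably deviate.

Yes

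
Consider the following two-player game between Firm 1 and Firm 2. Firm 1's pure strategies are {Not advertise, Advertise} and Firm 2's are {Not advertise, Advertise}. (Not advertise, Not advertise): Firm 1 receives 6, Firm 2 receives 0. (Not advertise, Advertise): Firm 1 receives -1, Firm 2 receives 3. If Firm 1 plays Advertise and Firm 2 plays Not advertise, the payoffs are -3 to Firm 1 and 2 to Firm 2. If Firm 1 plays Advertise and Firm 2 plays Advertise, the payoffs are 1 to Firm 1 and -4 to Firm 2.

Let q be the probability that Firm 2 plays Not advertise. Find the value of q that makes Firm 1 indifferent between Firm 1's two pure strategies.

Firm 1's indifference between Not advertise and Advertise determines Firm 2's mixing probability q:
  Firm 1's payoff from Not advertise: q·6 + (1−q)·(-1) = 7q - 1
  Firm 1's payoff from Advertise: q·(-3) + (1−q)·1 = -4q + 1
  7q - 1 = -4q + 1  ⇒  11q = 2  ⇒  q = 2/11.

q = 2/11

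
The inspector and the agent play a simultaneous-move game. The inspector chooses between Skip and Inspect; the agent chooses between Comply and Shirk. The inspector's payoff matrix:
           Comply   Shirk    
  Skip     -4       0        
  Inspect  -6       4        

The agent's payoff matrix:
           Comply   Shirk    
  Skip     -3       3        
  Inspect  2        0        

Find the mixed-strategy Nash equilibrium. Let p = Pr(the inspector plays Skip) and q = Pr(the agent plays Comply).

p = 1/4, q = 2/3

The agent's indifference between Comply and Shirk determines the inspector's mixing probability p:
  the agent's expected payoff from Comply: p·(-3) + (1−p)·2 = -5p + 2
  the agent's expected payoff from Shirk: p·3 + (1−p)·0 = 3p
  -5p + 2 = 3p  ⇒  -8p = -2  ⇒  p = 1/4.
The agent's mix must leave the inspector indifferent between Skip and Inspect.
  the inspector's payoff from Skip: q·(-4) + (1−q)·0 = -4q
  the inspector's payoff from Inspect: q·(-6) + (1−q)·4 = -10q + 4
  -4q = -10q + 4  ⇒  6q = 4  ⇒  q = 2/3.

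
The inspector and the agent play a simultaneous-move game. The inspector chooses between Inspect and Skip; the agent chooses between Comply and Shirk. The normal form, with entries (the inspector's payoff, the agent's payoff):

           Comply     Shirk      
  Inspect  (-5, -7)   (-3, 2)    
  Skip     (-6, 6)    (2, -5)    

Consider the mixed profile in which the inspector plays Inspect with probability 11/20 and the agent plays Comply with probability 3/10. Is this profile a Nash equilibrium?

Given the agent's mix q = 3/10, the inspector's payoff from Inspect is -18/5 but from Skip is -2/5. The inspector strictly prefers Skip, so the inspector would not mix.
So the proposed profile is not a Nash equilibrium.

No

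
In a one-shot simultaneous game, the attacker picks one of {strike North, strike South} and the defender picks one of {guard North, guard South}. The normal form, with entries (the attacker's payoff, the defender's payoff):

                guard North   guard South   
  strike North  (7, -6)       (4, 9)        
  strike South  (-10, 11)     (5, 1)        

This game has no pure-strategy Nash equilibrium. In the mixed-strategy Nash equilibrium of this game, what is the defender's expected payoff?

Set the defender's expected payoff from guard North equal to that from guard South:
  the defender's payoff from guard North: p·(-6) + (1−p)·11 = -17p + 11
  the defender's payoff from guard South: p·9 + (1−p)·1 = 8p + 1
  -17p + 11 = 8p + 1  ⇒  -25p = -10  ⇒  p = 2/5.
At equilibrium the defender is indifferent across columns, so the defender's payoff equals the payoff from guard North: (2/5)·(-6) + (3/5)·11 = 21/5.

21/5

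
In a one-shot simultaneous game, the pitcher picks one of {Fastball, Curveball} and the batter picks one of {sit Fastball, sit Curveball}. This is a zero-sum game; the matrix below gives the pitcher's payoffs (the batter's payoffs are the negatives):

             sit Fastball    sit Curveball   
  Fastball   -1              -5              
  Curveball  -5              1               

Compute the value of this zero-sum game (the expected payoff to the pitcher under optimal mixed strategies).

The pitcher's indifference between Fastball and Curveball determines the batter's mixing probability q:
  the pitcher's expected payoff from Fastball: q·(-1) + (1−q)·(-5) = 4q - 5
  the pitcher's expected payoff from Curveball: q·(-5) + (1−q)·1 = -6q + 1
  4q - 5 = -6q + 1  ⇒  10q = 6  ⇒  q = 3/5.
The value is the pitcher's expected payoff against this mix (using Fastball): (3/5)·(-1) + (2/5)·(-5) = -13/5.

v = -13/5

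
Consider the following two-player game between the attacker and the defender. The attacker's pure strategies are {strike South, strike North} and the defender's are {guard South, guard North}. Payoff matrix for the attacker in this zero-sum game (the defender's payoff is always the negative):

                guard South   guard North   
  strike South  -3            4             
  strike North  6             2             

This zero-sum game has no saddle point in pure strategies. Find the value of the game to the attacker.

In a mixed equilibrium the attacker is indifferent between strike South and strike North; this condition fixes q.
  the attacker's payoff from strike South: q·(-3) + (1−q)·4 = -7q + 4
  the attacker's payoff from strike North: q·6 + (1−q)·2 = 4q + 2
  -7q + 4 = 4q + 2  ⇒  -11q = -2  ⇒  q = 2/11.
The value is the attacker's expected payoff against this mix (using strike South): (2/11)·(-3) + (9/11)·4 = 30/11.

v = 30/11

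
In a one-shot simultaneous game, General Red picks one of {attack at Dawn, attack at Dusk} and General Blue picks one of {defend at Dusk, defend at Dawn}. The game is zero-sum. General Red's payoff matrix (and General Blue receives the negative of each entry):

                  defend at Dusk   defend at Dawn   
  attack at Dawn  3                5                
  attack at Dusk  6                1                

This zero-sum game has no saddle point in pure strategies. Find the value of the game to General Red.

v = 27/7

Set General Red's expected payoff from attack at Dawn equal to that from attack at Dusk:
  General Red's payoff from attack at Dawn: q·3 + (1−q)·5 = -2q + 5
  General Red's payoff from attack at Dusk: q·6 + (1−q)·1 = 5q + 1
  -2q + 5 = 5q + 1  ⇒  -7q = -4  ⇒  q = 4/7.
The value is General Red's expected payoff against this mix (using attack at Dawn): (4/7)·3 + (3/7)·5 = 27/7.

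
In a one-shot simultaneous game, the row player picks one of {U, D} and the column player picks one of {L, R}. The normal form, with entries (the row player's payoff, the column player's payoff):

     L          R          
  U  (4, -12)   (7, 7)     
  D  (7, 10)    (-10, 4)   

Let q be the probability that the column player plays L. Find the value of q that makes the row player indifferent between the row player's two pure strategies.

Set the row player's expected payoff from U equal to that from D:
  the row player's payoff from U: q·4 + (1−q)·7 = -3q + 7
  the row player's payoff from D: q·7 + (1−q)·(-10) = 17q - 10
  -3q + 7 = 17q - 10  ⇒  -20q = -17  ⇒  q = 17/20.

q = 17/20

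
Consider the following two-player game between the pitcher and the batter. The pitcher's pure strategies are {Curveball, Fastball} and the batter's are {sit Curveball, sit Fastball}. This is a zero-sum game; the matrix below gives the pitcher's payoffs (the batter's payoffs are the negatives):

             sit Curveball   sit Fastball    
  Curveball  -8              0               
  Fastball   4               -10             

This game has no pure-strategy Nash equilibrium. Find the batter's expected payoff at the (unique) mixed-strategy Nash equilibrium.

For the batter to be willing to mix, the batter must be indifferent between sit Curveball and sit Fastball, which pins down the pitcher's mix.
  the batter's payoff from sit Curveball: p·8 + (1−p)·(-4) = 12p - 4
  the batter's payoff from sit Fastball: p·0 + (1−p)·10 = -10p + 10
  12p - 4 = -10p + 10  ⇒  22p = 14  ⇒  p = 7/11.
At equilibrium the batter is indifferent across columns, so the batter's payoff equals the payoff from sit Curveball: (7/11)·8 + (4/11)·(-4) = 40/11.

40/11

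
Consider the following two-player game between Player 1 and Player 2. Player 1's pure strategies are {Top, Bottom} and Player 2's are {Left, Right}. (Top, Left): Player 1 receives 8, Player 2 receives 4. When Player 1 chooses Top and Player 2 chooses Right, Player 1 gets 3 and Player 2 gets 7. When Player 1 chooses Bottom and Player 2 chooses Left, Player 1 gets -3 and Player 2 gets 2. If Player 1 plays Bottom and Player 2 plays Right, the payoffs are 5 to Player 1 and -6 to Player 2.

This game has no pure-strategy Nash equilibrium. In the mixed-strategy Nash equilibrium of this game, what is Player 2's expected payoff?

Player 2's indifference between Left and Right determines Player 1's mixing probability p:
  Player 2's payoff to Left: p·4 + (1−p)·2 = 2p + 2
  Player 2's payoff to Right: p·7 + (1−p)·(-6) = 13p - 6
  2p + 2 = 13p - 6  ⇒  -11p = -8  ⇒  p = 8/11.
At equilibrium Player 2 is indifferent across columns, so Player 2's payoff equals the payoff from Left: (8/11)·4 + (3/11)·2 = 38/11.

38/11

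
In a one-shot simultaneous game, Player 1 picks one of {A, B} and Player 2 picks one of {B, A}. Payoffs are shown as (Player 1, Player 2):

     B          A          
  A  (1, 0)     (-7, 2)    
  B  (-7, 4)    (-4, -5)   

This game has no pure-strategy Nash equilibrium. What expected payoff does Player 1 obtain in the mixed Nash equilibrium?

-53/11

Player 1's indifference between A and B determines Player 2's mixing probability q:
  Player 1's expected payoff from A: q·1 + (1−q)·(-7) = 8q - 7
  Player 1's expected payoff from B: q·(-7) + (1−q)·(-4) = -3q - 4
  8q - 7 = -3q - 4  ⇒  11q = 3  ⇒  q = 3/11.
At equilibrium Player 1 is indifferent across rows, so Player 1's payoff equals the payoff from A: (3/11)·1 + (8/11)·(-7) = -53/11.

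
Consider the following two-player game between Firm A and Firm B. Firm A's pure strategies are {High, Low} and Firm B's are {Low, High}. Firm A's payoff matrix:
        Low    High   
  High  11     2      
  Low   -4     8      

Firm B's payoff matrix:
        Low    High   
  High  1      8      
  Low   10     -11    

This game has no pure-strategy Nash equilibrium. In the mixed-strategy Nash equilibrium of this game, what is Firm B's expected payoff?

13/4

Firm B's indifference between Low and High determines Firm A's mixing probability p:
  Firm B's expected payoff from Low: p·1 + (1−p)·10 = -9p + 10
  Firm B's expected payoff from High: p·8 + (1−p)·(-11) = 19p - 11
  -9p + 10 = 19p - 11  ⇒  -28p = -21  ⇒  p = 3/4.
At equilibrium Firm B is indifferent across columns, so Firm B's payoff equals the payoff from Low: (3/4)·1 + (1/4)·10 = 13/4.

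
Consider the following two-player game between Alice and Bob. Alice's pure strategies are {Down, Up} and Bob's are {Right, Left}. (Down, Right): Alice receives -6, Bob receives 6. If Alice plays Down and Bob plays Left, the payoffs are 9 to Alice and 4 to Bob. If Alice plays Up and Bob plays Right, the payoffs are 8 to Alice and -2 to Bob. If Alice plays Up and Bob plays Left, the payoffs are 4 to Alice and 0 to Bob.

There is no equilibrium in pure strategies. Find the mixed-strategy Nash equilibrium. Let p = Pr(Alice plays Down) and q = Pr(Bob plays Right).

p = 1/2, q = 5/19

Alice's mix must leave Bob indifferent between Right and Left.
  Bob's payoff to Right: p·6 + (1−p)·(-2) = 8p - 2
  Bob's payoff to Left: p·4 + (1−p)·0 = 4p
  8p - 2 = 4p  ⇒  4p = 2  ⇒  p = 1/2.
For Alice to be willing to mix, Alice must be indifferent between Down and Up, which pins down Bob's mix.
  Alice's payoff from Down: q·(-6) + (1−q)·9 = -15q + 9
  Alice's payoff from Up: q·8 + (1−q)·4 = 4q + 4
  -15q + 9 = 4q + 4  ⇒  -19q = -5  ⇒  q = 5/19.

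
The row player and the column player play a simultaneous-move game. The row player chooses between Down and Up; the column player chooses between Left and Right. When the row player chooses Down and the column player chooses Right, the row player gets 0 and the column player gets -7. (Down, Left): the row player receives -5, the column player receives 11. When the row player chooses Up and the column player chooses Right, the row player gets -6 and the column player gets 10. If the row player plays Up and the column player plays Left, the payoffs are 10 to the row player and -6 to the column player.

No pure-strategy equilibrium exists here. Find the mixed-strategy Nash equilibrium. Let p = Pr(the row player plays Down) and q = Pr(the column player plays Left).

In a mixed equilibrium the column player is indifferent between Left and Right; this condition fixes p.
  the column player's expected payoff from Left: p·11 + (1−p)·(-6) = 17p - 6
  the column player's expected payoff from Right: p·(-7) + (1−p)·10 = -17p + 10
  17p - 6 = -17p + 10  ⇒  34p = 16  ⇒  p = 8/17.
In a mixed equilibrium the row player is indifferent between Down and Up; this condition fixes q.
  the row player's payoff from Down: q·(-5) + (1−q)·0 = -5q
  the row player's payoff from Up: q·10 + (1−q)·(-6) = 16q - 6
  -5q = 16q - 6  ⇒  -21q = -6  ⇒  q = 2/7.

p = 8/17, q = 2/7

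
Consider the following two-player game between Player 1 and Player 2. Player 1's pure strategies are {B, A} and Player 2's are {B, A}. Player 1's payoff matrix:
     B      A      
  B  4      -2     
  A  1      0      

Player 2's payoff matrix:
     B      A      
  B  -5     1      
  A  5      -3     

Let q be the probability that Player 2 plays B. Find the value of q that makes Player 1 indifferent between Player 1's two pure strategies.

Player 1's indifference between B and A determines Player 2's mixing probability q:
  Player 1's expected payoff from B: q·4 + (1−q)·(-2) = 6q - 2
  Player 1's expected payoff from A: q·1 + (1−q)·0 = q
  6q - 2 = q  ⇒  5q = 2  ⇒  q = 2/5.

q = 2/5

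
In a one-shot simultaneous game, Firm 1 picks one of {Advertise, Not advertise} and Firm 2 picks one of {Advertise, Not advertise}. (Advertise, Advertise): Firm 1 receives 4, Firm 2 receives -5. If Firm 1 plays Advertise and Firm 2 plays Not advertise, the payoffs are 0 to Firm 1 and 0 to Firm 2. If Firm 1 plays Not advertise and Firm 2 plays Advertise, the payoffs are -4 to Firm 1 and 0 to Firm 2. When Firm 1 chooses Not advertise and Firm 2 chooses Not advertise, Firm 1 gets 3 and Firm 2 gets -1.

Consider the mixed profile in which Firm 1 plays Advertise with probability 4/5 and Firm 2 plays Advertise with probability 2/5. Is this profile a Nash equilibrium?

No

Given Firm 1's mix p = 4/5, Firm 2's payoff from Advertise is -4 but from Not advertise is -1/5. Firm 2 strictly prefers Not advertise, so Firm 2 would not mix.
So the proposed profile is not a Nash equilibrium.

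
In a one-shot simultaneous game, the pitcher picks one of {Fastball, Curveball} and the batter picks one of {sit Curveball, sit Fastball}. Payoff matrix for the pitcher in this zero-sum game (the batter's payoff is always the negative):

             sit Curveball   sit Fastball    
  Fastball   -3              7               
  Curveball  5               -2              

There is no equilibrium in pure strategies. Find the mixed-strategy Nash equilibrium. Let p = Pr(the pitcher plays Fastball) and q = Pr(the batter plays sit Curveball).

p = 7/17, q = 9/17

In a mixed equilibrium the batter is indifferent between sit Curveball and sit Fastball; this condition fixes p.
  the batter's payoff from sit Curveball: p·3 + (1−p)·(-5) = 8p - 5
  the batter's payoff from sit Fastball: p·(-7) + (1−p)·2 = -9p + 2
  8p - 5 = -9p + 2  ⇒  17p = 7  ⇒  p = 7/17.
For the pitcher to be willing to mix, the pitcher must be indifferent between Fastball and Curveball, which pins down the batter's mix.
  the pitcher's expected payoff from Fastball: q·(-3) + (1−q)·7 = -10q + 7
  the pitcher's expected payoff from Curveball: q·5 + (1−q)·(-2) = 7q - 2
  -10q + 7 = 7q - 2  ⇒  -17q = -9  ⇒  q = 9/17.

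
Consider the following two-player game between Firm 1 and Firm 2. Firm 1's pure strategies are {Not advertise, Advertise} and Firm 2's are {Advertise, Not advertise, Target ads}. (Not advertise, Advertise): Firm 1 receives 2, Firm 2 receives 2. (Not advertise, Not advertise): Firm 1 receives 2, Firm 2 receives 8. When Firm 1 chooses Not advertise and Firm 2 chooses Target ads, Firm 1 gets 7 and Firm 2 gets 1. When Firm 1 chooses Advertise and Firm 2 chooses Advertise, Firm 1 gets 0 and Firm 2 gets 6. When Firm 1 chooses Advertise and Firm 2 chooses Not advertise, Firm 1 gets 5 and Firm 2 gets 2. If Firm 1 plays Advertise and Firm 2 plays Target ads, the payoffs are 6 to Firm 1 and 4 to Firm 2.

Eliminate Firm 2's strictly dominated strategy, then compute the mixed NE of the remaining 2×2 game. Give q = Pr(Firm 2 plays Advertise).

q = 3/5

Firm 2's strategy Target ads is strictly dominated by Advertise: 2 > 1 and 6 > 4. Eliminate Target ads.
In a mixed equilibrium Firm 1 is indifferent between Not advertise and Advertise; this condition fixes q.
  Firm 1's expected payoff from Not advertise: q·2 + (1−q)·2 = 2
  Firm 1's expected payoff from Advertise: q·0 + (1−q)·5 = -5q + 5
  2 = -5q + 5  ⇒  5q = 3  ⇒  q = 3/5.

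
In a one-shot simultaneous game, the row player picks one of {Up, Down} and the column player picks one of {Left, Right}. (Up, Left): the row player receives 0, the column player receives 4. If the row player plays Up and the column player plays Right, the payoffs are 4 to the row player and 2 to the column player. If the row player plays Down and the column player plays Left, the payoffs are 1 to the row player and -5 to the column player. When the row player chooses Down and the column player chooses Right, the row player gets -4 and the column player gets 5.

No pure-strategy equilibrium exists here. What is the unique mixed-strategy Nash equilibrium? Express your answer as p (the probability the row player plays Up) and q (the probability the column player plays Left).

p = 5/6, q = 8/9

In a mixed equilibrium the column player is indifferent between Left and Right; this condition fixes p.
  the column player's expected payoff from Left: p·4 + (1−p)·(-5) = 9p - 5
  the column player's expected payoff from Right: p·2 + (1−p)·5 = -3p + 5
  9p - 5 = -3p + 5  ⇒  12p = 10  ⇒  p = 5/6.
In a mixed equilibrium the row player is indifferent between Up and Down; this condition fixes q.
  the row player's payoff from Up: q·0 + (1−q)·4 = -4q + 4
  the row player's payoff from Down: q·1 + (1−q)·(-4) = 5q - 4
  -4q + 4 = 5q - 4  ⇒  -9q = -8  ⇒  q = 8/9.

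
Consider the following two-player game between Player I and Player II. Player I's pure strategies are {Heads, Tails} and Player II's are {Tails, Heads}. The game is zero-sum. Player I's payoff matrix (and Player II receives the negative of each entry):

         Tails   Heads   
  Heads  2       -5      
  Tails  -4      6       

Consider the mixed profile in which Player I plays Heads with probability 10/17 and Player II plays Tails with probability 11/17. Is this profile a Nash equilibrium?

Check Player II's indifference given Player I's mix p = 10/17:
  payoff from Tails = 8/17; payoff from Heads = 8/17 — equal.
Check Player I's indifference given Player II's mix q = 11/17:
  payoff from Heads = -8/17; payoff from Tails = -8/17 — equal.
Both players are indifferent, so neither can profitably deviate.

Yes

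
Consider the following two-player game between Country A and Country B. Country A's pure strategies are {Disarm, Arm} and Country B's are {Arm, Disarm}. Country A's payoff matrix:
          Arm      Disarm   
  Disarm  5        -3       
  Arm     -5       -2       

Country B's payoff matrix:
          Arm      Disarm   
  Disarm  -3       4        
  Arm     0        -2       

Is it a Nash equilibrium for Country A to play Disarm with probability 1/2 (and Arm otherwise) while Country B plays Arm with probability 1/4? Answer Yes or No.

Given Country A's mix p = 1/2, Country B's payoff from Arm is -3/2 but from Disarm is 1. Country B strictly prefers Disarm, so Country B would not mix.
So the proposed profile is not a Nash equilibrium.

No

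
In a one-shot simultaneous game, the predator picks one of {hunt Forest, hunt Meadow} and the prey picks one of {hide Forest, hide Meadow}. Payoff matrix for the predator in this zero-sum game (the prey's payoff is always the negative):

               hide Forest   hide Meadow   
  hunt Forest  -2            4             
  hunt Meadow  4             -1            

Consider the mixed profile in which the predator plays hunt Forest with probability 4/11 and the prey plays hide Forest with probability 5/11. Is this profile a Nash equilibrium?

Given the predator's mix p = 4/11, the prey's payoff from hide Forest is -20/11 but from hide Meadow is -9/11. The prey strictly prefers hide Meadow, so the prey would not mix.
So the proposed profile is not a Nash equilibrium.

No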